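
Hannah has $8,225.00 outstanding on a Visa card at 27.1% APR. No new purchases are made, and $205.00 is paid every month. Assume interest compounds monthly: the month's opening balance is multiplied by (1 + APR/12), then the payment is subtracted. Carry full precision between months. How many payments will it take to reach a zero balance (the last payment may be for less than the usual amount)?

106 payments

Monthly rate r = 27.1%/12 = 2.25833% = 0.0225833.
Recurrence: B ← B·(1+r) − $205.00.
Month 1: interest $185.75; balance after payment $8,205.75.
Month 2: interest $185.31; balance after payment $8,186.06.
Closed form: n = −ln(1 − rB₀/P)/ln(1+r) = −ln(0.093913)/ln(1.02258) ≈ 105.919, so the balance reaches zero during payment 106.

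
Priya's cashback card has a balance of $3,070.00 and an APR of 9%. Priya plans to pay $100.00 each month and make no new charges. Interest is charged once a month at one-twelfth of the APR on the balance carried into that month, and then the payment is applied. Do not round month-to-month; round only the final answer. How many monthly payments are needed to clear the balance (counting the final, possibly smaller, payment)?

36 months

Monthly rate r = 9%/12 = 0.75% = 0.0075.
Recurrence: B ← B·(1+r) − $100.00.
Month 1: interest $23.02; balance after payment $2,993.03.
Month 2: interest $22.45; balance after payment $2,915.47.
Closed form: n = −ln(1 − rB₀/P)/ln(1+r) = −ln(0.76975)/ln(1.0075) ≈ 35.023, so the balance reaches zero during payment 36.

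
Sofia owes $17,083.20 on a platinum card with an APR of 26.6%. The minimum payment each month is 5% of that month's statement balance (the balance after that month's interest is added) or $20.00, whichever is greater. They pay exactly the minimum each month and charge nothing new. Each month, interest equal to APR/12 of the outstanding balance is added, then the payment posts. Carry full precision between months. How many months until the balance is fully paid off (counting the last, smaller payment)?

Monthly rate r = 26.6%/12 = 2.21667% = 0.0221667.
While 5% of the post-interest balance exceeds $20.00, each month B ← (B·(1+r))·(1 − 0.05), i.e. B shrinks by the factor (1+r)·0.95 = 0.97106.
This holds for months 1–129. Entering month 130 the balance is $386.56; 5% of the post-interest balance is now below $20.00, so the flat $20.00 minimum applies from here.
From month 130 a fixed $20.00 at rate r clears $386.56 in 26 more payments. Total: 129 + 26 = 155 months.

155 months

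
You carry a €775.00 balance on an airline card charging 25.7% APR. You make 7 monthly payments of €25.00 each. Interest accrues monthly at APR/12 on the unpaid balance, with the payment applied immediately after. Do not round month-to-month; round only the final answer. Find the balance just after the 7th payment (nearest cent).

Monthly rate r = 25.7%/12 = 2.14167% = 0.0214167.
Each month: B ← B·(1+r) − €25.00.
Month 1: interest €16.60; balance after payment €766.60.
Month 2: interest €16.42; balance after payment €758.02.
Month 3: interest €16.23; balance after payment €749.25.
Month 4: interest €16.05; balance after payment €740.30.
Month 5: interest €15.85; balance after payment €731.15.
Month 6: interest €15.66; balance after payment €721.81.
Month 7: interest €15.46; balance after payment €712.27.

€712.27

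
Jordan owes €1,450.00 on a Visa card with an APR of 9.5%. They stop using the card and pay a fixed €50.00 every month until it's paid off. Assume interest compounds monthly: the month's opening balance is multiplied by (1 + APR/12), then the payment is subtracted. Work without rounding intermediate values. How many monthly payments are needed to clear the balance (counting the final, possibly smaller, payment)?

Monthly rate r = 9.5%/12 = 0.791667% = 0.00791667.
Recurrence: B ← B·(1+r) − €50.00.
Month 1: interest €11.48; balance after payment €1,411.48.
Month 2: interest €11.17; balance after payment €1,372.65.
Closed form: n = −ln(1 − rB₀/P)/ln(1+r) = −ln(0.77042)/ln(1.00792) ≈ 33.076, so the balance reaches zero during payment 34.

34 payments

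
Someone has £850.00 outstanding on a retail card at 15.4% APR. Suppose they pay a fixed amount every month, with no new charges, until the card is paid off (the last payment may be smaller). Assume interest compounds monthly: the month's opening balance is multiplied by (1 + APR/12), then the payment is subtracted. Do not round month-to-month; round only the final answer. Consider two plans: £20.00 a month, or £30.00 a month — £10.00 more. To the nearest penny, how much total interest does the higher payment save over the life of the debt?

Monthly rate r = 15.4%/12 = 1.28333% = 0.0128333.
At £20.00/mo: n = ⌈−ln(1 − rB₀/P)/ln(1+r)⌉ = 62 payments (last £16.52); total interest = total paid − £850.00 = £386.52.
At £30.00/mo: 36 payments (last £13.31); total interest £213.31.
Interest saved = £386.52 − £213.31 = £173.21.

£173.21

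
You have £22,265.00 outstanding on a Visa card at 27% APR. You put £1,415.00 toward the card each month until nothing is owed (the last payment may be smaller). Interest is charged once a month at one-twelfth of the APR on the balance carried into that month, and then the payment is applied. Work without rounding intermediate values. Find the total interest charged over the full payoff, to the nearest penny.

Monthly rate r = 27%/12 = 2.25% = 0.0225.
Payoff takes n = ⌈−ln(1 − rB₀/P)/ln(1+r)⌉ = ⌈19.641⌉ = 20 payments; the last is £909.94.
Total paid = 19·£1,415.00 + £909.94 = £27,794.94.
Total interest = total paid − principal = £27,794.94 − £22,265.00 = £5,529.94.

£5,529.94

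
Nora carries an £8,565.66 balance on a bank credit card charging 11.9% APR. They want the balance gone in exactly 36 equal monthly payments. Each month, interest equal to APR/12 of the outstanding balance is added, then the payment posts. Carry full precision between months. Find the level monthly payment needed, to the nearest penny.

£284.09

Monthly rate r = 11.9%/12 = 0.991667% = 0.00991667.
Level-payment amortization: P = B₀·r / (1 − (1+r)^(−n)) = 8565.66·0.00991667 / (1 − 1.00992^(−36)).
Denominator 1 − (1+r)^(−36) = 0.298995864.
P = 84.9428 / 0.298995864 ≈ 284.09.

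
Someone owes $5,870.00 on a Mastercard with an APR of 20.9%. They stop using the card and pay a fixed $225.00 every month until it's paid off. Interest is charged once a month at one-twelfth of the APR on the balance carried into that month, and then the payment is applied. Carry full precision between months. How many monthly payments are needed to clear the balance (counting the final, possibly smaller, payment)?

36 months

Monthly rate r = 20.9%/12 = 1.74167% = 0.0174167.
Recurrence: B ← B·(1+r) − $225.00.
Month 1: interest $102.24; balance after payment $5,747.24.
Month 2: interest $100.10; balance after payment $5,622.33.
Closed form: n = −ln(1 − rB₀/P)/ln(1+r) = −ln(0.54562)/ln(1.01742) ≈ 35.087, so the balance reaches zero during payment 36.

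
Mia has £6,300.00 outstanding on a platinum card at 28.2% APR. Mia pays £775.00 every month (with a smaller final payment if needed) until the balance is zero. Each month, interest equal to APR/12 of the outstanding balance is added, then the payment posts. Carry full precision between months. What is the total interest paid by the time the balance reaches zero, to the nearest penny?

Monthly rate r = 28.2%/12 = 2.35% = 0.0235.
Payoff takes n = ⌈−ln(1 − rB₀/P)/ln(1+r)⌉ = ⌈9.127⌉ = 10 payments; the last is £99.19.
Total paid = 9·£775.00 + £99.19 = £7,074.19.
Total interest = total paid − principal = £7,074.19 − £6,300.00 = £774.19.

£774.19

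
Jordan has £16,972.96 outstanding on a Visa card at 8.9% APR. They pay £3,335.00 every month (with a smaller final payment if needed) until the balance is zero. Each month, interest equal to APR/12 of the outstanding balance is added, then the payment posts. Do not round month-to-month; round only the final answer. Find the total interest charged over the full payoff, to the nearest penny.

£394.73

Monthly rate r = 8.9%/12 = 0.741667% = 0.00741667.
Payoff takes n = ⌈−ln(1 − rB₀/P)/ln(1+r)⌉ = ⌈5.207⌉ = 6 payments; the last is £692.69.
Total paid = 5·£3,335.00 + £692.69 = £17,367.69.
Total interest = total paid − principal = £17,367.69 − £16,972.96 = £394.73.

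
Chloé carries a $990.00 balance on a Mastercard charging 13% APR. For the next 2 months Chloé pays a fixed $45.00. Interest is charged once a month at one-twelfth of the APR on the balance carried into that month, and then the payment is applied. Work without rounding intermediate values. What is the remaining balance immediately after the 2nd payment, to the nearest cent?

Monthly rate r = 13%/12 = 1.08333% = 0.0108333.
Each month: B ← B·(1+r) − $45.00.
Month 1: interest $10.72; balance after payment $955.73.
Month 2: interest $10.35; balance after payment $921.08.

$921.08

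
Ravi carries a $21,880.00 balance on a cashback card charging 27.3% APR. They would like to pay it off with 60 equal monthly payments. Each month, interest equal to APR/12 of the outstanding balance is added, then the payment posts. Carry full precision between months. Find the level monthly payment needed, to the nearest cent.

Monthly rate r = 27.3%/12 = 2.275% = 0.02275.
Level-payment amortization: P = B₀·r / (1 − (1+r)^(−n)) = 21880.00·0.02275 / (1 − 1.02275^(−60)).
Denominator 1 − (1+r)^(−60) = 0.740683167.
P = 497.77 / 0.740683167 ≈ 672.04.

$672.04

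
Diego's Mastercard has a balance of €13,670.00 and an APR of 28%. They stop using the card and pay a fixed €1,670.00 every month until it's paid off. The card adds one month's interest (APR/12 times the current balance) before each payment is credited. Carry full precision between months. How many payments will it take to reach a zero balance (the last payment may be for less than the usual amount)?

10 months

Monthly rate r = 28%/12 = 2.33333% = 0.0233333.
Recurrence: B ← B·(1+r) − €1,670.00.
Month 1: interest €318.97; balance after payment €12,318.97.
Month 2: interest €287.44; balance after payment €10,936.41.
Closed form: n = −ln(1 − rB₀/P)/ln(1+r) = −ln(0.809)/ln(1.02333) ≈ 9.189, so the balance reaches zero during payment 10.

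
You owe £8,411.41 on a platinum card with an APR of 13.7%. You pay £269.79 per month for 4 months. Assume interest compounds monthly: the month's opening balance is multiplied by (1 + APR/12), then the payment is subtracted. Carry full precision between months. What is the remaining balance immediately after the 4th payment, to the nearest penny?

Monthly rate r = 13.7%/12 = 1.14167% = 0.0114167.
Each month: B ← B·(1+r) − £269.79.
Month 1: interest £96.03; balance after payment £8,237.65.
Month 2: interest £94.05; balance after payment £8,061.91.
Month 3: interest £92.04; balance after payment £7,884.16.
Month 4: interest £90.01; balance after payment £7,704.38.

£7,704.38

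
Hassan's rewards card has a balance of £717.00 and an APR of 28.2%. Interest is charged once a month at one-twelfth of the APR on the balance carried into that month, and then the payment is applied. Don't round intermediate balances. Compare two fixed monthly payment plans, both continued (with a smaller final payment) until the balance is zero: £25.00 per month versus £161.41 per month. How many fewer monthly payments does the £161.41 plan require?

Monthly rate r = 28.2%/12 = 2.35% = 0.0235.
At £25.00/mo: n = ⌈−ln(1 − rB₀/P)/ln(1+r)⌉ = 49 payments (last £6.35); total interest = total paid − £717.00 = £489.35.
At £161.41/mo: 5 payments (last £120.83); total interest £49.47.
Payments saved = 49 − 5 = 44.

44 fewer payments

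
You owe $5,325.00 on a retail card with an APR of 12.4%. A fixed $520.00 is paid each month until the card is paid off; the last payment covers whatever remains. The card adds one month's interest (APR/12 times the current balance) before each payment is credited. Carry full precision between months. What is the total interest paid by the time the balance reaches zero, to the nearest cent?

$332.65

Monthly rate r = 12.4%/12 = 1.03333% = 0.0103333.
Payoff takes n = ⌈−ln(1 − rB₀/P)/ln(1+r)⌉ = ⌈10.880⌉ = 11 payments; the last is $457.65.
Total paid = 10·$520.00 + $457.65 = $5,657.65.
Total interest = total paid − principal = $5,657.65 − $5,325.00 = $332.65.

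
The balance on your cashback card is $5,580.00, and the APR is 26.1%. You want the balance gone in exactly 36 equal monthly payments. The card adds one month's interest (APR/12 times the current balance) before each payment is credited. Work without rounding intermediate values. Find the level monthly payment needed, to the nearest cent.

$225.12

Monthly rate r = 26.1%/12 = 2.175% = 0.02175.
Level-payment amortization: P = B₀·r / (1 − (1+r)^(−n)) = 5580.00·0.02175 / (1 − 1.02175^(−36)).
Denominator 1 − (1+r)^(−36) = 0.539114834.
P = 121.365 / 0.539114834 ≈ 225.12.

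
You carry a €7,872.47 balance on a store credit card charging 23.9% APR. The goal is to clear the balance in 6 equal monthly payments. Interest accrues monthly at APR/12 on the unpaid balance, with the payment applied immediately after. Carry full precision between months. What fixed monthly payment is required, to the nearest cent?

Monthly rate r = 23.9%/12 = 1.99167% = 0.0199167.
Level-payment amortization: P = B₀·r / (1 − (1+r)^(−n)) = 7872.47·0.0199167 / (1 − 1.01992^(−6)).
Denominator 1 − (1+r)^(−6) = 0.111593213.
P = 156.793 / 0.111593213 ≈ 1405.04.

€1,405.04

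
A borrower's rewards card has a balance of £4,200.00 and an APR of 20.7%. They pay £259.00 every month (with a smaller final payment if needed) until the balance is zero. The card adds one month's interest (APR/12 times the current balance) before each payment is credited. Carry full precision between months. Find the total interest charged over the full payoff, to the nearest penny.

Monthly rate r = 20.7%/12 = 1.725% = 0.01725.
Payoff takes n = ⌈−ln(1 − rB₀/P)/ln(1+r)⌉ = ⌈19.186⌉ = 20 payments; the last is £48.39.
Total paid = 19·£259.00 + £48.39 = £4,969.39.
Total interest = total paid − principal = £4,969.39 − £4,200.00 = £769.39.

£769.39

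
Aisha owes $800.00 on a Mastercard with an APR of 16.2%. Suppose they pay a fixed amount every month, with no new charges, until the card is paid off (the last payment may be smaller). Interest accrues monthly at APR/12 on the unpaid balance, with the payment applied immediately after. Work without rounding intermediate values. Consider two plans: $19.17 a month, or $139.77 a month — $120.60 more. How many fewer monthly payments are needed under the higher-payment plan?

Monthly rate r = 16.2%/12 = 1.35% = 0.0135.
At $19.17/mo: n = ⌈−ln(1 − rB₀/P)/ln(1+r)⌉ = 62 payments (last $15.32); total interest = total paid − $800.00 = $384.69.
At $139.77/mo: 6 payments (last $139.36); total interest $38.21.
Payments saved = 62 − 6 = 56.

56 fewer payments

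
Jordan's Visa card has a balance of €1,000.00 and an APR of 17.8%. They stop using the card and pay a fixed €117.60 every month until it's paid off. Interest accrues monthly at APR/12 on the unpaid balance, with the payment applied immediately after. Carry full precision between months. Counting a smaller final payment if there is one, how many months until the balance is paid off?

10 payments

Monthly rate r = 17.8%/12 = 1.48333% = 0.0148333.
Recurrence: B ← B·(1+r) − €117.60.
Month 1: interest €14.83; balance after payment €897.23.
Month 2: interest €13.31; balance after payment €792.94.
Closed form: n = −ln(1 − rB₀/P)/ln(1+r) = −ln(0.87387)/ln(1.01483) ≈ 9.157, so the balance reaches zero during payment 10.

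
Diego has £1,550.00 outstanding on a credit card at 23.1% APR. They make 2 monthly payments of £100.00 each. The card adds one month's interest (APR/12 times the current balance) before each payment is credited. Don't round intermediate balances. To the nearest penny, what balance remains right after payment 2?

£1,408.32

Monthly rate r = 23.1%/12 = 1.925% = 0.01925.
Each month: B ← B·(1+r) − £100.00.
Month 1: interest £29.84; balance after payment £1,479.84.
Month 2: interest £28.49; balance after payment £1,408.32.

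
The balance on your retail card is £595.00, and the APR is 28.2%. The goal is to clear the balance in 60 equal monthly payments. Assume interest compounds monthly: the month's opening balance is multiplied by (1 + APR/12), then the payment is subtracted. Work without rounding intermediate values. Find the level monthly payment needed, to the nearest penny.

£18.60

Monthly rate r = 28.2%/12 = 2.35% = 0.0235.
Level-payment amortization: P = B₀·r / (1 − (1+r)^(−n)) = 595.00·0.0235 / (1 − 1.0235^(−60)).
Denominator 1 − (1+r)^(−60) = 0.751841486.
P = 13.9825 / 0.751841486 ≈ 18.60.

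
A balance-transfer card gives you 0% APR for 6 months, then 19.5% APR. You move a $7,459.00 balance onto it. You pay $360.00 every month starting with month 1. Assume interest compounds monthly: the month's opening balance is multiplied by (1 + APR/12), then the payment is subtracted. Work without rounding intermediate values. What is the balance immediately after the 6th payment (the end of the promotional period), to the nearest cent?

Promo months 1–6 at r₀ = 0%/12 = 0; months 7+ at r₁ = 19.5%/12 = 0.01625.
After month 6 (no interest yet): B = $7,459.00 − 6·$360.00 = $5,299.00.

$5,299.00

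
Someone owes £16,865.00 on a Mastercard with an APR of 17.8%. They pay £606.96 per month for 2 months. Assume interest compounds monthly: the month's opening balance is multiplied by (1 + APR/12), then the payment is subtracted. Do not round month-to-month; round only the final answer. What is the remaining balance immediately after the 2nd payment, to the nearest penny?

£16,146.12

Monthly rate r = 17.8%/12 = 1.48333% = 0.0148333.
Each month: B ← B·(1+r) − £606.96.
Month 1: interest £250.16; balance after payment £16,508.20.
Month 2: interest £244.87; balance after payment £16,146.12.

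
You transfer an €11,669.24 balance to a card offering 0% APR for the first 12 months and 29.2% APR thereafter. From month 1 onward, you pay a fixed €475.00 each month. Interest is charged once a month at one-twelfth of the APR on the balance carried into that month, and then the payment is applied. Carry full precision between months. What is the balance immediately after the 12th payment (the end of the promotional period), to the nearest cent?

Promo months 1–12 at r₀ = 0%/12 = 0; months 13+ at r₁ = 29.2%/12 = 0.0243333.
After month 12 (no interest yet): B = €11,669.24 − 12·€475.00 = €5,969.24.

€5,969.24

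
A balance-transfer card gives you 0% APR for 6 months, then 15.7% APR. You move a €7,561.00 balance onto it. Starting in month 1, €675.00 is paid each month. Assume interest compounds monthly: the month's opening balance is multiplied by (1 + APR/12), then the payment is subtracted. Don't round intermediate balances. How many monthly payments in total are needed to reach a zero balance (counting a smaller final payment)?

12 months

Promo months 1–6 at r₀ = 0%/12 = 0; months 7+ at r₁ = 15.7%/12 = 0.0130833.
After month 6 (no interest yet): B = €7,561.00 − 6·€675.00 = €3,511.00.
Then at r₁ with €675.00/mo: n₂ = −ln(1 − r₁·B/P)/ln(1+r₁) ≈ 5.42 → 6 more payments.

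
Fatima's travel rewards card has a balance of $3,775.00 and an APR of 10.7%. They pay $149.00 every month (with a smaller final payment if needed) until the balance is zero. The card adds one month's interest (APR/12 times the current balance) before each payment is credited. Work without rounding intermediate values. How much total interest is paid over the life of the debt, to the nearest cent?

Monthly rate r = 10.7%/12 = 0.891667% = 0.00891667.
Payoff takes n = ⌈−ln(1 − rB₀/P)/ln(1+r)⌉ = ⌈28.845⌉ = 29 payments; the last is $126.06.
Total paid = 28·$149.00 + $126.06 = $4,298.06.
Total interest = total paid − principal = $4,298.06 − $3,775.00 = $523.06.

$523.06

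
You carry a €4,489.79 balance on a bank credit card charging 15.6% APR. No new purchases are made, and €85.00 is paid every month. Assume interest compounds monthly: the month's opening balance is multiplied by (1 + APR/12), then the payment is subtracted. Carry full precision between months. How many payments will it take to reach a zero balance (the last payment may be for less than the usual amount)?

Monthly rate r = 15.6%/12 = 1.3% = 0.013.
Recurrence: B ← B·(1+r) − €85.00.
Month 1: interest €58.37; balance after payment €4,463.16.
Month 2: interest €58.02; balance after payment €4,436.18.
Closed form: n = −ln(1 − rB₀/P)/ln(1+r) = −ln(0.31333)/ln(1.013) ≈ 89.849, so the balance reaches zero during payment 90.

90 payments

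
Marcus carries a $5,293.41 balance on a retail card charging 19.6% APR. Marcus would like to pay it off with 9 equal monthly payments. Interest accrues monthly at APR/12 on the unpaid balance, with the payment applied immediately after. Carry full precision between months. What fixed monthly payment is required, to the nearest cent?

$637.23

Monthly rate r = 19.6%/12 = 1.63333% = 0.0163333.
Level-payment amortization: P = B₀·r / (1 − (1+r)^(−n)) = 5293.41·0.0163333 / (1 − 1.01633^(−9)).
Denominator 1 − (1+r)^(−9) = 0.135680178.
P = 86.459 / 0.135680178 ≈ 637.23.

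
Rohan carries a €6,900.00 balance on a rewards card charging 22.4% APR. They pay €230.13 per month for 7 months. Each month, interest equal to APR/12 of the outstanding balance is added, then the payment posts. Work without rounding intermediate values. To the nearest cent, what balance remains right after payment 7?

€6,149.71

Monthly rate r = 22.4%/12 = 1.86667% = 0.0186667.
Each month: B ← B·(1+r) − €230.13.
Month 1: interest €128.80; balance after payment €6,798.67.
Month 2: interest €126.91; balance after payment €6,695.45.
Month 3: interest €124.98; balance after payment €6,590.30.
Month 4: interest €123.02; balance after payment €6,483.19.
Month 5: interest €121.02; balance after payment €6,374.08.
Month 6: interest €118.98; balance after payment €6,262.93.
Month 7: interest €116.91; balance after payment €6,149.71.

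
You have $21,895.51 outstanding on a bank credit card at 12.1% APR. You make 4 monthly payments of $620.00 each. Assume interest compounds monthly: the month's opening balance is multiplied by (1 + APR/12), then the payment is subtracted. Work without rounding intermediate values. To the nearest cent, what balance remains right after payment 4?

Monthly rate r = 12.1%/12 = 1.00833% = 0.0100833.
Each month: B ← B·(1+r) − $620.00.
Month 1: interest $220.78; balance after payment $21,496.29.
Month 2: interest $216.75; balance after payment $21,093.04.
Month 3: interest $212.69; balance after payment $20,685.73.
Month 4: interest $208.58; balance after payment $20,274.31.

$20,274.31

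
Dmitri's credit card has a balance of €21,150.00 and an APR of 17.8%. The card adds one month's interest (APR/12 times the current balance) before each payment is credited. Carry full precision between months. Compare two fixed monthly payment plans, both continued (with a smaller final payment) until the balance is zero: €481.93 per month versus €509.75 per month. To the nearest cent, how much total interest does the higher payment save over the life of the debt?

Monthly rate r = 17.8%/12 = 1.48333% = 0.0148333.
At €481.93/mo: n = ⌈−ln(1 − rB₀/P)/ln(1+r)⌉ = 72 payments (last €236.00); total interest = total paid − €21,150.00 = €13,303.03.
At €509.75/mo: 65 payments (last €461.35); total interest €11,935.35.
Interest saved = €13,303.03 − €11,935.35 = €1,367.68.

€1,367.68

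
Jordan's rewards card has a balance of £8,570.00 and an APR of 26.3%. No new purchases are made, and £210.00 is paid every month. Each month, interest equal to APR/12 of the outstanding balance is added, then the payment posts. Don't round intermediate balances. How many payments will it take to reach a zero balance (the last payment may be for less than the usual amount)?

104 months

Monthly rate r = 26.3%/12 = 2.19167% = 0.0219167.
Recurrence: B ← B·(1+r) − £210.00.
Month 1: interest £187.83; balance after payment £8,547.83.
Month 2: interest £187.34; balance after payment £8,525.17.
Closed form: n = −ln(1 − rB₀/P)/ln(1+r) = −ln(0.10559)/ln(1.02192) ≈ 103.699, so the balance reaches zero during payment 104.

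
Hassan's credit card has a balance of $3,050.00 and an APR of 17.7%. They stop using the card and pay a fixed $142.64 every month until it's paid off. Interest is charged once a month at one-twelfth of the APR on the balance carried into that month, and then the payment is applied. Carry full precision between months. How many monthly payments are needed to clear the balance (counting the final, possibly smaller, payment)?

26 payments

Monthly rate r = 17.7%/12 = 1.475% = 0.01475.
Recurrence: B ← B·(1+r) − $142.64.
Month 1: interest $44.99; balance after payment $2,952.35.
Month 2: interest $43.55; balance after payment $2,853.25.
Closed form: n = −ln(1 − rB₀/P)/ln(1+r) = −ln(0.68461)/ln(1.01475) ≈ 25.878, so the balance reaches zero during payment 26.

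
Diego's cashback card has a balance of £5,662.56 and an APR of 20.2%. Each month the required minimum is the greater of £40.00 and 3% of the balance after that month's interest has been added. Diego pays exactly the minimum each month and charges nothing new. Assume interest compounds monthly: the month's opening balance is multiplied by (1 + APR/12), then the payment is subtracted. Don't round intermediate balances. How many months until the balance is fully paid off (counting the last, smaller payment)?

155 months

Monthly rate r = 20.2%/12 = 1.68333% = 0.0168333.
While 3% of the post-interest balance exceeds £40.00, each month B ← (B·(1+r))·(1 − 0.03), i.e. B shrinks by the factor (1+r)·0.97 = 0.98633.
This holds for months 1–107. Entering month 108 the balance is £1,298.12; 3% of the post-interest balance is now below £40.00, so the flat £40.00 minimum applies from here.
From month 108 a fixed £40.00 at rate r clears £1,298.12 in 48 more payments. Total: 107 + 48 = 155 months.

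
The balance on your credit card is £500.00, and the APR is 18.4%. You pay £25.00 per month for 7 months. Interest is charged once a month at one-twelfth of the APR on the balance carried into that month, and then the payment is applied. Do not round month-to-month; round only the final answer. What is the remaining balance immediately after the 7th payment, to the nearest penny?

Monthly rate r = 18.4%/12 = 1.53333% = 0.0153333.
Each month: B ← B·(1+r) − £25.00.
Month 1: interest £7.67; balance after payment £482.67.
Month 2: interest £7.40; balance after payment £465.07.
Month 3: interest £7.13; balance after payment £447.20.
Month 4: interest £6.86; balance after payment £429.06.
Month 5: interest £6.58; balance after payment £410.63.
Month 6: interest £6.30; balance after payment £391.93.
Month 7: interest £6.01; balance after payment £372.94.

£372.94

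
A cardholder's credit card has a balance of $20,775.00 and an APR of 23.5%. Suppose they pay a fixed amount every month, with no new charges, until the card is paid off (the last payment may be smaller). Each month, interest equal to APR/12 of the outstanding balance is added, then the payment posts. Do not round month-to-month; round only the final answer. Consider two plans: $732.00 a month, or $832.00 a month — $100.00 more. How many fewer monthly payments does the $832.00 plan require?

Monthly rate r = 23.5%/12 = 1.95833% = 0.0195833.
At $732.00/mo: n = ⌈−ln(1 − rB₀/P)/ln(1+r)⌉ = 42 payments (last $616.87); total interest = total paid − $20,775.00 = $9,853.87.
At $832.00/mo: 35 payments (last $515.76); total interest $8,028.76.
Payments saved = 42 − 35 = 7.

7 fewer payments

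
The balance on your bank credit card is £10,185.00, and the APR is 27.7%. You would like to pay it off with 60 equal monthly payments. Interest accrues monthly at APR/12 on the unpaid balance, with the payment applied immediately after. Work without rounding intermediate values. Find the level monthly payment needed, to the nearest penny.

£315.28

Monthly rate r = 27.7%/12 = 2.30833% = 0.0230833.
Level-payment amortization: P = B₀·r / (1 − (1+r)^(−n)) = 10185.00·0.0230833 / (1 − 1.02308^(−60)).
Denominator 1 − (1+r)^(−60) = 0.745704068.
P = 235.104 / 0.745704068 ≈ 315.28.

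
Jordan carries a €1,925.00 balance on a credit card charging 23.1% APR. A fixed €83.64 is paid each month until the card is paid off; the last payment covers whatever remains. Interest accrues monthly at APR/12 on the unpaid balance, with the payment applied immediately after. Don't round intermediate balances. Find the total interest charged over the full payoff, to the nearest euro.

Monthly rate r = 23.1%/12 = 1.925% = 0.01925.
Payoff takes n = ⌈−ln(1 − rB₀/P)/ln(1+r)⌉ = ⌈30.695⌉ = 31 payments; the last is €58.33.
Total paid = 30·€83.64 + €58.33 = €2,567.53.
Total interest = total paid − principal = €2,567.53 − €1,925.00 = €642.53.

€643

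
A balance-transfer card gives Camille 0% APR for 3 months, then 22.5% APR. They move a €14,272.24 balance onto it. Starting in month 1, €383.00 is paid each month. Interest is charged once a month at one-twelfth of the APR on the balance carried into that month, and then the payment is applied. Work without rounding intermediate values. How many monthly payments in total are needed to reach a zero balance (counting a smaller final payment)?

Promo months 1–3 at r₀ = 0%/12 = 0; months 4+ at r₁ = 22.5%/12 = 0.01875.
After month 3 (no interest yet): B = €14,272.24 − 3·€383.00 = €13,123.24.
Then at r₁ with €383.00/mo: n₂ = −ln(1 − r₁·B/P)/ln(1+r₁) ≈ 55.37 → 56 more payments.

59 months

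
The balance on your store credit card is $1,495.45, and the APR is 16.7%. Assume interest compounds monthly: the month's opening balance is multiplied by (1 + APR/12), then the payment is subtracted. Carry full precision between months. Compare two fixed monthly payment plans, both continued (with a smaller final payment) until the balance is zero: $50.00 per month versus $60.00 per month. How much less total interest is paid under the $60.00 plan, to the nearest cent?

Monthly rate r = 16.7%/12 = 1.39167% = 0.0139167.
At $50.00/mo: n = ⌈−ln(1 − rB₀/P)/ln(1+r)⌉ = 39 payments (last $47.29); total interest = total paid − $1,495.45 = $451.84.
At $60.00/mo: 31 payments (last $49.31); total interest $353.86.
Interest saved = $451.84 − $353.86 = $97.98.

$97.98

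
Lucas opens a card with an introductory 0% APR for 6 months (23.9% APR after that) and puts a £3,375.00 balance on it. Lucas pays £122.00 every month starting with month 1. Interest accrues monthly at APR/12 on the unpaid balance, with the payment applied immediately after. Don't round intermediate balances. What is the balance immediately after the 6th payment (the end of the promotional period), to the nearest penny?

£2,643.00

Promo months 1–6 at r₀ = 0%/12 = 0; months 7+ at r₁ = 23.9%/12 = 0.0199167.
After month 6 (no interest yet): B = £3,375.00 − 6·£122.00 = £2,643.00.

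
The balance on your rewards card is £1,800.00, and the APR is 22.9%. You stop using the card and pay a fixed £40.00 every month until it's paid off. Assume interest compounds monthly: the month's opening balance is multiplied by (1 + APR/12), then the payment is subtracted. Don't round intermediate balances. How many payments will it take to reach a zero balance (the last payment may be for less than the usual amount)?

104 payments

Monthly rate r = 22.9%/12 = 1.90833% = 0.0190833.
Recurrence: B ← B·(1+r) − £40.00.
Month 1: interest £34.35; balance after payment £1,794.35.
Month 2: interest £34.24; balance after payment £1,788.59.
Closed form: n = −ln(1 − rB₀/P)/ln(1+r) = −ln(0.14125)/ln(1.01908) ≈ 103.537, so the balance reaches zero during payment 104.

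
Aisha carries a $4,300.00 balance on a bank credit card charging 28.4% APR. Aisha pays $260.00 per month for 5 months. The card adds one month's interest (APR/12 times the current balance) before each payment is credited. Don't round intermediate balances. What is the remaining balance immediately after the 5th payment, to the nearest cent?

$3,470.49

Monthly rate r = 28.4%/12 = 2.36667% = 0.0236667.
Each month: B ← B·(1+r) − $260.00.
Month 1: interest $101.77; balance after payment $4,141.77.
Month 2: interest $98.02; balance after payment $3,979.79.
Month 3: interest $94.19; balance after payment $3,813.98.
Month 4: interest $90.26; balance after payment $3,644.24.
Month 5: interest $86.25; balance after payment $3,470.49.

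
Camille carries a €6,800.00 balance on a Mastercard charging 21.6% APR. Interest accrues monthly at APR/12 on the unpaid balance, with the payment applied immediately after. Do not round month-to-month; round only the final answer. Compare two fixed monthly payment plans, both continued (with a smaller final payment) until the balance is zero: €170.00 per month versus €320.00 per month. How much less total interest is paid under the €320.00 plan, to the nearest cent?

Monthly rate r = 21.6%/12 = 1.8% = 0.018.
At €170.00/mo: n = ⌈−ln(1 − rB₀/P)/ln(1+r)⌉ = 72 payments (last €60.68); total interest = total paid − €6,800.00 = €5,330.68.
At €320.00/mo: 28 payments (last €7.21); total interest €1,847.21.
Interest saved = €5,330.68 − €1,847.21 = €3,483.47.

€3,483.47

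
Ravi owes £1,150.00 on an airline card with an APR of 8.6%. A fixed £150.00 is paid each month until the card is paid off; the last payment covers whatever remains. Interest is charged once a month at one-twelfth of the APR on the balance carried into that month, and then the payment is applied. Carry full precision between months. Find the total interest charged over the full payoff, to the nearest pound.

£37

Monthly rate r = 8.6%/12 = 0.716667% = 0.00716667.
Payoff takes n = ⌈−ln(1 − rB₀/P)/ln(1+r)⌉ = ⌈7.914⌉ = 8 payments; the last is £137.08.
Total paid = 7·£150.00 + £137.08 = £1,187.08.
Total interest = total paid − principal = £1,187.08 − £1,150.00 = £37.08.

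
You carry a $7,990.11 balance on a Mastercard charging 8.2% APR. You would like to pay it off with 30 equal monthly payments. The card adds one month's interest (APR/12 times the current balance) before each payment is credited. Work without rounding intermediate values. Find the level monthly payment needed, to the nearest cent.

$295.47

Monthly rate r = 8.2%/12 = 0.683333% = 0.00683333.
Level-payment amortization: P = B₀·r / (1 − (1+r)^(−n)) = 7990.11·0.00683333 / (1 − 1.00683^(−30)).
Denominator 1 − (1+r)^(−30) = 0.184784479.
P = 54.5991 / 0.184784479 ≈ 295.47.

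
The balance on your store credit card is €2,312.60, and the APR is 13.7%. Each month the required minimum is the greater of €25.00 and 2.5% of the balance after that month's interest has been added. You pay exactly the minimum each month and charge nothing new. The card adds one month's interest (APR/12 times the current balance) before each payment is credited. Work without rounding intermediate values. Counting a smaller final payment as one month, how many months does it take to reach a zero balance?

114 months

Monthly rate r = 13.7%/12 = 1.14167% = 0.0114167.
While 2.5% of the post-interest balance exceeds €25.00, each month B ← (B·(1+r))·(1 − 0.025), i.e. B shrinks by the factor (1+r)·0.975 = 0.98613.
This holds for months 1–61. Entering month 62 the balance is €986.55; 2.5% of the post-interest balance is now below €25.00, so the flat €25.00 minimum applies from here.
From month 62 a fixed €25.00 at rate r clears €986.55 in 53 more payments. Total: 61 + 53 = 114 months.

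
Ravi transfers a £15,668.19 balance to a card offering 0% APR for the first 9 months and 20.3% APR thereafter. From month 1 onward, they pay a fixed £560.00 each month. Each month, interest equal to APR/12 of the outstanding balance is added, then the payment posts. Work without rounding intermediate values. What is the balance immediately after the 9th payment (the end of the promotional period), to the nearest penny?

Promo months 1–9 at r₀ = 0%/12 = 0; months 10+ at r₁ = 20.3%/12 = 0.0169167.
After month 9 (no interest yet): B = £15,668.19 − 9·£560.00 = £10,628.19.

£10,628.19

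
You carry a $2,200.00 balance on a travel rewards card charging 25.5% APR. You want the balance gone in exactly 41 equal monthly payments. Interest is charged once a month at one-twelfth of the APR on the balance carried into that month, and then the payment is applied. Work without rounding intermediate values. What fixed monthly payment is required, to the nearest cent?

Monthly rate r = 25.5%/12 = 2.125% = 0.02125.
Level-payment amortization: P = B₀·r / (1 − (1+r)^(−n)) = 2200.00·0.02125 / (1 − 1.02125^(−41)).
Denominator 1 − (1+r)^(−41) = 0.577734939.
P = 46.75 / 0.577734939 ≈ 80.92.

$80.92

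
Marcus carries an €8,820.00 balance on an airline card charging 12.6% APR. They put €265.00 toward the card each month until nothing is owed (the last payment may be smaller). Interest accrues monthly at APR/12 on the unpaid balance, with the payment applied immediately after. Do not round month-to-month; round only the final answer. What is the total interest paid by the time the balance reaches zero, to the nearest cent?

€2,088.70

Monthly rate r = 12.6%/12 = 1.05% = 0.0105.
Payoff takes n = ⌈−ln(1 − rB₀/P)/ln(1+r)⌉ = ⌈41.164⌉ = 42 payments; the last is €43.70.
Total paid = 41·€265.00 + €43.70 = €10,908.70.
Total interest = total paid − principal = €10,908.70 − €8,820.00 = €2,088.70.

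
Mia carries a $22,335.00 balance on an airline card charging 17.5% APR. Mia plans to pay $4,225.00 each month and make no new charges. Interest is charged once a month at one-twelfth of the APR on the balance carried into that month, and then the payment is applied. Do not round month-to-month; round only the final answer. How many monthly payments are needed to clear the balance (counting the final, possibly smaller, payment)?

6 months

Monthly rate r = 17.5%/12 = 1.45833% = 0.0145833.
Recurrence: B ← B·(1+r) − $4,225.00.
Month 1: interest $325.72; balance after payment $18,435.72.
Month 2: interest $268.85; balance after payment $14,479.57.
Month 3: interest $211.16; balance after payment $10,465.73.
Month 4: interest $152.63; balance after payment $6,393.36.
Month 5: interest $93.24; balance after payment $2,261.60.
Month 6: interest $32.98; balance after payment $0.00.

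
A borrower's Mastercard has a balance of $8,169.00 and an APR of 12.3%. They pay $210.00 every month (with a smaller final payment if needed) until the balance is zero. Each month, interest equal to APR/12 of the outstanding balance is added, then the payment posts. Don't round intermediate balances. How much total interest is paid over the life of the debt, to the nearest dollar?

$2,307

Monthly rate r = 12.3%/12 = 1.025% = 0.01025.
Payoff takes n = ⌈−ln(1 − rB₀/P)/ln(1+r)⌉ = ⌈49.883⌉ = 50 payments; the last is $185.64.
Total paid = 49·$210.00 + $185.64 = $10,475.64.
Total interest = total paid − principal = $10,475.64 − $8,169.00 = $2,306.64.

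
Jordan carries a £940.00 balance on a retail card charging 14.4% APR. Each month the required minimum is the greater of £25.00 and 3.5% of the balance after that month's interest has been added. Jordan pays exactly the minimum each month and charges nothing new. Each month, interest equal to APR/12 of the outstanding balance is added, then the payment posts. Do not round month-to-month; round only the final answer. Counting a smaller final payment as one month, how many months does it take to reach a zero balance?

Monthly rate r = 14.4%/12 = 1.2% = 0.012.
While 3.5% of the post-interest balance exceeds £25.00, each month B ← (B·(1+r))·(1 − 0.035), i.e. B shrinks by the factor (1+r)·0.965 = 0.97658.
This holds for months 1–13. Entering month 14 the balance is £690.76; 3.5% of the post-interest balance is now below £25.00, so the flat £25.00 minimum applies from here.
From month 14 a fixed £25.00 at rate r clears £690.76 in 34 more payments. Total: 13 + 34 = 47 months.

47 months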